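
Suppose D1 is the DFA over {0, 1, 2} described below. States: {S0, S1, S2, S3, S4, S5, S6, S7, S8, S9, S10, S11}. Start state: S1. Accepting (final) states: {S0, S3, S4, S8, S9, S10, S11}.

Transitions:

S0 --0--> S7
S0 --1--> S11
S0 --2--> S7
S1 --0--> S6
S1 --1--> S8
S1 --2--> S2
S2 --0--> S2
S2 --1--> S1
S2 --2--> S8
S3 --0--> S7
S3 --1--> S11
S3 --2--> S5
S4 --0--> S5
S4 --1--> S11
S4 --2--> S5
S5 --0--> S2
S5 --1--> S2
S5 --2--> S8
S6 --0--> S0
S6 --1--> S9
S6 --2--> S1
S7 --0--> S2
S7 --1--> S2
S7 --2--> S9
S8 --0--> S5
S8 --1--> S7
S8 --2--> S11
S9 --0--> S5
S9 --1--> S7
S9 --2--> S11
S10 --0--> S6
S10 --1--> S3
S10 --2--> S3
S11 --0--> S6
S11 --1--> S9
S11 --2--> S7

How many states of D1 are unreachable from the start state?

BFS from S1 reaches {S0, S1, S2, S5, S6, S7, S8, S9, S11}; the 3 state(s) S3, S4, S10 are never visited.

3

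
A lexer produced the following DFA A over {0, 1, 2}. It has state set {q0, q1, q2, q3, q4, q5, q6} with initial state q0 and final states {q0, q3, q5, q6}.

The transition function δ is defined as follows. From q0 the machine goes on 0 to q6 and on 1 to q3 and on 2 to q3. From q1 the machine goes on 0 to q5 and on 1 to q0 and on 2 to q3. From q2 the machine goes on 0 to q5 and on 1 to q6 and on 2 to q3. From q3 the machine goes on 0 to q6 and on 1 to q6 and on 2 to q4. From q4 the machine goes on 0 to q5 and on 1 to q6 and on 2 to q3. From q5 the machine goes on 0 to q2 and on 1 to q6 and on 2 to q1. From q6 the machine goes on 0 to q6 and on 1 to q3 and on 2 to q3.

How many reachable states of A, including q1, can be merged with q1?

3

All states are reachable from the start state.
P0 = {q0,q3,q5,q6} | {q1,q2,q4}.
On input 0, block {q0,q3,q5,q6} splits into {q0,q3,q6} and {q5}.
On input 2, block {q0,q3,q6} splits into {q0,q6} and {q3}.
No further refinement is possible. Final partition (4 blocks): {q0,q6} | {q1,q2,q4} | {q5} | {q3}.
State q1 belongs to the block {q1,q2,q4}, which has 3 states.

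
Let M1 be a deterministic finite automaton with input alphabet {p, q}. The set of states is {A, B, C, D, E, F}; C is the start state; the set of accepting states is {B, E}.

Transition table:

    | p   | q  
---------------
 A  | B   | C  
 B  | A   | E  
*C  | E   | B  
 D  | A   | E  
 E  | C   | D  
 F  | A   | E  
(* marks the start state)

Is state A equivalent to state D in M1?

States {F} cannot be reached from the start state, so discard them.
Initial partition by acceptance: {B,E} | {A,C,D}.
On input q, block {B,E} splits into {B} and {E}.
On input p, block {A,C,D} splits into {A} and {C} and {D}.
The partition is now stable with 5 blocks: {B} | {A} | {E} | {C} | {D}.
A and D end up in different blocks, so they are distinguishable. For instance, the string 'p' is accepted from only A.

No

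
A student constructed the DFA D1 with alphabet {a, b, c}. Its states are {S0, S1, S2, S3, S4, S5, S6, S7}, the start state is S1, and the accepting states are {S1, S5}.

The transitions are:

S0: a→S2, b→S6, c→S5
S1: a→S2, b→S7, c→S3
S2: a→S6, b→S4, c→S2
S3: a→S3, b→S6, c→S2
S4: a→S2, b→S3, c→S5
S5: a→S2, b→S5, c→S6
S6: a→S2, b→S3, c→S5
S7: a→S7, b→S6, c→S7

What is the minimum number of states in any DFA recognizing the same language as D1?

6

States {S0} cannot be reached from the start state, so discard them.
Initial partition by acceptance: {S1,S5} | {S2,S3,S4,S6,S7}.
On input b, block {S1,S5} splits into {S1} and {S5}.
Split {S2,S3,S4,S6,S7} by δ(·,c) → {S2,S3,S7} and {S4,S6}.
Refine {S2,S3,S7} on symbol a: members go to different blocks, giving {S3,S7} and {S2}.
Refine {S3,S7} on symbol c: members go to different blocks, giving {S3} and {S7}.
Stable partition: {S1} | {S3} | {S5} | {S4,S6} | {S2} | {S7} — 6 equivalence classes.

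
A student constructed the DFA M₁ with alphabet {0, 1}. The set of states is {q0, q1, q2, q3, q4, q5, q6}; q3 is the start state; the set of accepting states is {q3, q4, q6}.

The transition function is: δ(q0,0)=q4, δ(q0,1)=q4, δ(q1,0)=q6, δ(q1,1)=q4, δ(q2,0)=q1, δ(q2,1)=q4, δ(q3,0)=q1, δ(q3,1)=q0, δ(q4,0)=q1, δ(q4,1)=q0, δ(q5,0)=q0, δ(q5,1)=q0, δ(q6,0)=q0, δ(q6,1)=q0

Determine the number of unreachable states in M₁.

BFS from q3 reaches {q0, q1, q3, q4, q6}; the 2 state(s) q2, q5 are never visited.

2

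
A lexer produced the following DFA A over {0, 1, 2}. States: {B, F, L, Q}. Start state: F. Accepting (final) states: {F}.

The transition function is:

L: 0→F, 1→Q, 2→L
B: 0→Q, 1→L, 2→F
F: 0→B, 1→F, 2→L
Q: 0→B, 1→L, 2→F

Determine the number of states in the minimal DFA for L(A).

3

Every state is reachable, so we keep all 4.
Initial partition by acceptance: {F} | {B,L,Q}.
Split {B,L,Q} by δ(·,0) → {B,Q} and {L}.
The partition is now stable with 3 blocks: {F} | {B,Q} | {L}.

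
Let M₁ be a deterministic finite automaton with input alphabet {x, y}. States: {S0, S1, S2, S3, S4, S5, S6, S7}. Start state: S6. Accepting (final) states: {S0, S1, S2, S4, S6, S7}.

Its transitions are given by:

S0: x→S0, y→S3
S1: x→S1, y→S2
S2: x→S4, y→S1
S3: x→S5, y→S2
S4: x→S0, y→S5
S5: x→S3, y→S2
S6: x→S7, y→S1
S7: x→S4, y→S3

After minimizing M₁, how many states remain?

All states are reachable from the start state.
P0 = {S0,S1,S2,S4,S6,S7} | {S3,S5}.
On input y, block {S0,S1,S2,S4,S6,S7} splits into {S0,S4,S7} and {S1,S2,S6}.
Split {S1,S2,S6} by δ(·,x) → {S2,S6} and {S1}.
No further refinement is possible. Final partition (4 blocks): {S0,S4,S7} | {S3,S5} | {S2,S6} | {S1}.

4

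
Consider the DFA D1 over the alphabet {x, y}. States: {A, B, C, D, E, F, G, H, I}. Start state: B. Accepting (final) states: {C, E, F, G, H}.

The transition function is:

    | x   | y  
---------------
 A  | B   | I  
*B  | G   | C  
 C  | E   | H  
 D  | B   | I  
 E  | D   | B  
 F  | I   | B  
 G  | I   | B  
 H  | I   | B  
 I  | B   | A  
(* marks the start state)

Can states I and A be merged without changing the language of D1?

Yes

First remove the unreachable states {F}; 8 states remain.
Start with accepting vs non-accepting: {C,E,G,H} | {A,B,D,I}.
Refine {C,E,G,H} on symbol x: members go to different blocks, giving {E,G,H} and {C}.
Refine {A,B,D,I} on symbol x: members go to different blocks, giving {A,D,I} and {B}.
Stable partition: {E,G,H} | {A,D,I} | {C} | {B} — 4 equivalence classes.
I and A lie in the same block of the stable partition, so they are equivalent — no string distinguishes them.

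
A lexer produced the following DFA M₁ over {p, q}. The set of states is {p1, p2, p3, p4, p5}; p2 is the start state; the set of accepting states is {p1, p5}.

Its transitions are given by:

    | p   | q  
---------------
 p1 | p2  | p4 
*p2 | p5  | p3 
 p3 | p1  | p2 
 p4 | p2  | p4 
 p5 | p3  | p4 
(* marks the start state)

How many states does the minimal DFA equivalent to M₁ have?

Initial partition by acceptance: {p1,p5} | {p2,p3,p4}.
On input p, block {p2,p3,p4} splits into {p2,p3} and {p4}.
The partition is now stable with 3 blocks: {p1,p5} | {p2,p3} | {p4}.

3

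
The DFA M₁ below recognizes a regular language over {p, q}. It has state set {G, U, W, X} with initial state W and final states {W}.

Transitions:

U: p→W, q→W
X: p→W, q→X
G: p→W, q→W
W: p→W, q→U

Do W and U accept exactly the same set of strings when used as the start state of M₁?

First remove the unreachable states {G,X}; 2 states remain.
Start with accepting vs non-accepting: {W} | {U}.
Stable partition: {W} | {U} — 2 equivalence classes.
W and U end up in different blocks, so they are distinguishable. For instance, the string 'ε' is accepted from only W.

No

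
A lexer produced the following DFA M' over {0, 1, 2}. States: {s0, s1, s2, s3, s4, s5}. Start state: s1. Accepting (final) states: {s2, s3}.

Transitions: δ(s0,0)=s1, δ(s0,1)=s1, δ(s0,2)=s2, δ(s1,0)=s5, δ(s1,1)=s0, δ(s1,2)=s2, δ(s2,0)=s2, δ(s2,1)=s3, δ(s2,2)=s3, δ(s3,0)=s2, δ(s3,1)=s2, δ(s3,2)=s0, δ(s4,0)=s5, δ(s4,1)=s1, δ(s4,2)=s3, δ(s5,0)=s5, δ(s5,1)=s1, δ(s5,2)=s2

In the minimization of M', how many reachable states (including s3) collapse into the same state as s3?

First remove the unreachable states {s4}; 5 states remain.
P0 = {s2,s3} | {s0,s1,s5}.
On input 2, block {s2,s3} splits into {s2} and {s3}.
Stable partition: {s2} | {s0,s1,s5} | {s3} — 3 equivalence classes.
The equivalence class containing s3 is {s3}, of size 1.

1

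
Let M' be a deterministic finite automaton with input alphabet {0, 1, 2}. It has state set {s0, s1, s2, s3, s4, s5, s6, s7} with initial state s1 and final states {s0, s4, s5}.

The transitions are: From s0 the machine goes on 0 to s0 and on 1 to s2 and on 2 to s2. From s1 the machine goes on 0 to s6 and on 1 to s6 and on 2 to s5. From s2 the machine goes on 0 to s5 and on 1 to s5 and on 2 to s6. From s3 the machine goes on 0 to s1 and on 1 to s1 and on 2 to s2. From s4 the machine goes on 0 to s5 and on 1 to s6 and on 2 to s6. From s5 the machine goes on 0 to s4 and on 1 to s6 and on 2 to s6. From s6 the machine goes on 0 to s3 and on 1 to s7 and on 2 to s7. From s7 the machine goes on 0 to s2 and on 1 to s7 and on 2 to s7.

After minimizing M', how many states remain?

Reachable states from the start: {s1,s2,s3,s4,s5,s6,s7}. Unreachable: {s0} — drop them.
Start with accepting vs non-accepting: {s4,s5} | {s1,s2,s3,s6,s7}.
Refine {s1,s2,s3,s6,s7} on symbol 0: members go to different blocks, giving {s1,s3,s6,s7} and {s2}.
On input 0, block {s1,s3,s6,s7} splits into {s1,s3,s6} and {s7}.
Split {s1,s3,s6} by δ(·,1) → {s1,s3} and {s6}.
Refine {s1,s3} on symbol 0: members go to different blocks, giving {s1} and {s3}.
Stable partition: {s4,s5} | {s1} | {s2} | {s7} | {s6} | {s3} — 6 equivalence classes.

6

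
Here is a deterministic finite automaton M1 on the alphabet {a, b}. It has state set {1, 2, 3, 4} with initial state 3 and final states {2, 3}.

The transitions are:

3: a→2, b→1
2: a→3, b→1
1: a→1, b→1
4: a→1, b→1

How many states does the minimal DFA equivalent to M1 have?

Reachable states from the start: {1,2,3}. Unreachable: {4} — drop them.
Initial partition by acceptance: {2,3} | {1}.
The partition is now stable with 2 blocks: {2,3} | {1}.

2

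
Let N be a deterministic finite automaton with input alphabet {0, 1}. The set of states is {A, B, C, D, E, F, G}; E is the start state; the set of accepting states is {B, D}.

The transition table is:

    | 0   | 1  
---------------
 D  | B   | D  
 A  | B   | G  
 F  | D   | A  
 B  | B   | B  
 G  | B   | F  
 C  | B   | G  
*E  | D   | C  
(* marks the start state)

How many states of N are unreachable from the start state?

A breadth-first search from the start state visits every state.

0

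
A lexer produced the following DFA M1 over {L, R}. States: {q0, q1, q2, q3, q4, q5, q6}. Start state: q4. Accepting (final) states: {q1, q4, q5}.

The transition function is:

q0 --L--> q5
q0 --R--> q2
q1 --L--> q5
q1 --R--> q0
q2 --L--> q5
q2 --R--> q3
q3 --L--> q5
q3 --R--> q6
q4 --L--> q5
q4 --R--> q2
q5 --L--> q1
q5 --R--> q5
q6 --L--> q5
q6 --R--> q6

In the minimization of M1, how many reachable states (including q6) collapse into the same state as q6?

4

Every state is reachable, so we keep all 7.
P0 = {q1,q4,q5} | {q0,q2,q3,q6}.
On input R, block {q1,q4,q5} splits into {q1,q4} and {q5}.
No further refinement is possible. Final partition (3 blocks): {q1,q4} | {q0,q2,q3,q6} | {q5}.
State q6 belongs to the block {q0,q2,q3,q6}, which has 4 states.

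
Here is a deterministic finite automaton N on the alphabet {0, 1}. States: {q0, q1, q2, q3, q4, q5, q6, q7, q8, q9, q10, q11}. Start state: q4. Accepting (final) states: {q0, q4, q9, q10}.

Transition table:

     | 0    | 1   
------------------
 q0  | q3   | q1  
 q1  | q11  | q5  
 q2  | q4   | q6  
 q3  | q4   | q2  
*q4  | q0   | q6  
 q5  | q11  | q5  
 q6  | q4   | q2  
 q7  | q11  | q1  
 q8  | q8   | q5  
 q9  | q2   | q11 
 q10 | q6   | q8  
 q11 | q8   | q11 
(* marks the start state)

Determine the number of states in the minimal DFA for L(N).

4

States {q7,q9,q10} cannot be reached from the start state, so discard them.
Initial partition by acceptance: {q0,q4} | {q1,q2,q3,q5,q6,q8,q11}.
On input 0, block {q0,q4} splits into {q0} and {q4}.
On input 0, block {q1,q2,q3,q5,q6,q8,q11} splits into {q1,q5,q8,q11} and {q2,q3,q6}.
The partition is now stable with 4 blocks: {q0} | {q1,q5,q8,q11} | {q4} | {q2,q3,q6}.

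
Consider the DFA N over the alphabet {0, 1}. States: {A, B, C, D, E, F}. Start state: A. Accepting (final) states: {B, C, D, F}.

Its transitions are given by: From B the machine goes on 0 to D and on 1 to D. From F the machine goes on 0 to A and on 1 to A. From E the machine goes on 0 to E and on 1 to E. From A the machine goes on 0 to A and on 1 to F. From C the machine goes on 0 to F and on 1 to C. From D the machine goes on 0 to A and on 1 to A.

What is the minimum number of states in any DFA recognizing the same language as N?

2

First remove the unreachable states {B,C,D,E}; 2 states remain.
Start with accepting vs non-accepting: {F} | {A}.
No further refinement is possible. Final partition (2 blocks): {F} | {A}.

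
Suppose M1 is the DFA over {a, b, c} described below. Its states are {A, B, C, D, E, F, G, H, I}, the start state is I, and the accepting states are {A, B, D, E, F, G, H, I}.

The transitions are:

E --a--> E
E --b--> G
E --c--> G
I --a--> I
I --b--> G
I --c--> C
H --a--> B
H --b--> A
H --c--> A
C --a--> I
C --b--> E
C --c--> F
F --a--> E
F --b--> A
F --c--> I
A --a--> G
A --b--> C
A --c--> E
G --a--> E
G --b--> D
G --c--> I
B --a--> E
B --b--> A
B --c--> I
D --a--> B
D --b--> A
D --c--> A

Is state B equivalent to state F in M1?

Reachable states from the start: {A,B,C,D,E,F,G,I}. Unreachable: {H} — drop them.
Start with accepting vs non-accepting: {A,B,D,E,F,G,I} | {C}.
On input b, block {A,B,D,E,F,G,I} splits into {B,D,E,F,G,I} and {A}.
Refine {B,D,E,F,G,I} on symbol b: members go to different blocks, giving {B,D,F} and {E,G,I}.
On input a, block {B,D,F} splits into {B,F} and {D}.
Refine {E,G,I} on symbol b: members go to different blocks, giving {E,I} and {G}.
Split {E,I} by δ(·,c) → {E} and {I}.
No further refinement is possible. Final partition (7 blocks): {B,F} | {C} | {A} | {E} | {D} | {G} | {I}.
B and F lie in the same block of the stable partition, so they are equivalent — no string distinguishes them.

Yes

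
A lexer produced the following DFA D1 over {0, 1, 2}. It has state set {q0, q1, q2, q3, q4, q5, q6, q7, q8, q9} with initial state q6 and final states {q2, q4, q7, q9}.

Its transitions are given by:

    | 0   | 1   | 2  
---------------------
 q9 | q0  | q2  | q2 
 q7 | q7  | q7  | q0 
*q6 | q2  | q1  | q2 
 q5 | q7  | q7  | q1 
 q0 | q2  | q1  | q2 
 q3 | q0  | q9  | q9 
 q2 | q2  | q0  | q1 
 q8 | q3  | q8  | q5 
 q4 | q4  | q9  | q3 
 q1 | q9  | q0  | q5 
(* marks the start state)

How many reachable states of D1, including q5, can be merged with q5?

1

States {q3,q4,q8} cannot be reached from the start state, so discard them.
P0 = {q2,q7,q9} | {q0,q1,q5,q6}.
On input 0, block {q2,q7,q9} splits into {q2,q7} and {q9}.
On input 1, block {q2,q7} splits into {q2} and {q7}.
On input 0, block {q0,q1,q5,q6} splits into {q0,q6} and {q1} and {q5}.
Stable partition: {q2} | {q0,q6} | {q9} | {q7} | {q1} | {q5} — 6 equivalence classes.
The equivalence class containing q5 is {q5}, of size 1.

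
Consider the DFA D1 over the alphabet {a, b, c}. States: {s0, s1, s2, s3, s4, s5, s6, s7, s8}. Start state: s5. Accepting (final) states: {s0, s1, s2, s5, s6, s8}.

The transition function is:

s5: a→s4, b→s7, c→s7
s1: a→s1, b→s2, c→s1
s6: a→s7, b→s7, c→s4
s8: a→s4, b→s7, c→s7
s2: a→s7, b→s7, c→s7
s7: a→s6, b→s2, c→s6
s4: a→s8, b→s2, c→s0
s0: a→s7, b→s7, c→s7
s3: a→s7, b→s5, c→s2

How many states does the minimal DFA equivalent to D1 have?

2

States {s1,s3} cannot be reached from the start state, so discard them.
P0 = {s0,s2,s5,s6,s8} | {s4,s7}.
No further refinement is possible. Final partition (2 blocks): {s0,s2,s5,s6,s8} | {s4,s7}.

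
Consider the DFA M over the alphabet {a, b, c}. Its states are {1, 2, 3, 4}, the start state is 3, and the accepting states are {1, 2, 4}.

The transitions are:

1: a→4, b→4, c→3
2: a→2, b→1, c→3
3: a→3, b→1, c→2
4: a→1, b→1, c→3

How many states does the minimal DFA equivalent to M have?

2

Every state is reachable, so we keep all 4.
Start with accepting vs non-accepting: {1,2,4} | {3}.
Stable partition: {1,2,4} | {3} — 2 equivalence classes.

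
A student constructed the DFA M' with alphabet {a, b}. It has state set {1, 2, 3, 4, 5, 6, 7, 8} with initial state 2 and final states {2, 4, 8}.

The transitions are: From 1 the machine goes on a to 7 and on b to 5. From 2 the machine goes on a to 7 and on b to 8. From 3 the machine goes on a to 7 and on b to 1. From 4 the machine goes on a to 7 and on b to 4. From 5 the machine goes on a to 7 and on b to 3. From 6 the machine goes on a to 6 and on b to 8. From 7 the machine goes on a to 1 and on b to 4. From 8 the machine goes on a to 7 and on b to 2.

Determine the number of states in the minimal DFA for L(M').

3

First remove the unreachable states {6}; 7 states remain.
Initial partition by acceptance: {2,4,8} | {1,3,5,7}.
Split {1,3,5,7} by δ(·,b) → {1,3,5} and {7}.
The partition is now stable with 3 blocks: {2,4,8} | {1,3,5} | {7}.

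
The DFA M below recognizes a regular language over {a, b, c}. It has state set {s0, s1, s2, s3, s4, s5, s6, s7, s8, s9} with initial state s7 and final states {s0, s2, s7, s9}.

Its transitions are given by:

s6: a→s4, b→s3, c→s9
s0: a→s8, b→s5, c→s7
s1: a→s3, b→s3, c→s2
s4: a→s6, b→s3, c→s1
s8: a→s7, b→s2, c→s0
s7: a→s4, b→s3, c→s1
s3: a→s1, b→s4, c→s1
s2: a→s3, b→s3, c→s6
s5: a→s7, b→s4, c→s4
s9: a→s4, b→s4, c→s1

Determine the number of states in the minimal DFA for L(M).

3

First remove the unreachable states {s0,s5,s8}; 7 states remain.
Initial partition by acceptance: {s2,s7,s9} | {s1,s3,s4,s6}.
On input c, block {s1,s3,s4,s6} splits into {s1,s6} and {s3,s4}.
Stable partition: {s2,s7,s9} | {s1,s6} | {s3,s4} — 3 equivalence classes.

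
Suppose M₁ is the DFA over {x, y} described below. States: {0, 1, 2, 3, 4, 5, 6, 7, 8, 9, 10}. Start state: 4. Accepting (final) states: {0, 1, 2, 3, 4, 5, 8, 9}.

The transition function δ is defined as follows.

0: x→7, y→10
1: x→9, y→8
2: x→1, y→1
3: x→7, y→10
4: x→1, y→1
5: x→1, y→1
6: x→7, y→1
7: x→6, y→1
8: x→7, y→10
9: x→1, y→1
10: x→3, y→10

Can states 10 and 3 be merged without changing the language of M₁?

Reachable states from the start: {1,3,4,6,7,8,9,10}. Unreachable: {0,2,5} — drop them.
Initial partition by acceptance: {1,3,4,8,9} | {6,7,10}.
Split {1,3,4,8,9} by δ(·,x) → {1,4,9} and {3,8}.
Split {1,4,9} by δ(·,y) → {4,9} and {1}.
Split {6,7,10} by δ(·,x) → {6,7} and {10}.
Stable partition: {4,9} | {6,7} | {3,8} | {1} | {10} — 5 equivalence classes.
10 and 3 end up in different blocks, so they are distinguishable. For instance, the string 'ε' is accepted from only 3.

No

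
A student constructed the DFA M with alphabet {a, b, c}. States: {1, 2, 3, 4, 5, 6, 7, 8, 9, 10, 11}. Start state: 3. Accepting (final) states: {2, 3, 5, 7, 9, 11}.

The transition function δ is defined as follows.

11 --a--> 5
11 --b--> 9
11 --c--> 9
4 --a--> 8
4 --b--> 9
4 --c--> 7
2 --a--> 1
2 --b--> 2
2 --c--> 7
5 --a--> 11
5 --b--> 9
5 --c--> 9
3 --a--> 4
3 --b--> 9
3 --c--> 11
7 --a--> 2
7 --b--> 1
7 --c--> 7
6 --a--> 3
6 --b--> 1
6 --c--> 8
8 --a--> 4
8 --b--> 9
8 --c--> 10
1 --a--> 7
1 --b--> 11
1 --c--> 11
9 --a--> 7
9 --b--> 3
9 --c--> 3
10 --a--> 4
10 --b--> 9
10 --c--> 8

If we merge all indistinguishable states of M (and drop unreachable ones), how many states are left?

First remove the unreachable states {6}; 10 states remain.
Initial partition by acceptance: {2,3,5,7,9,11} | {1,4,8,10}.
On input a, block {2,3,5,7,9,11} splits into {5,7,9,11} and {2,3}.
On input a, block {5,7,9,11} splits into {5,9,11} and {7}.
Split {5,9,11} by δ(·,a) → {5,11} and {9}.
Split {1,4,8,10} by δ(·,a) → {4,8,10} and {1}.
Split {4,8,10} by δ(·,c) → {8,10} and {4}.
On input a, block {2,3} splits into {2} and {3}.
Stable partition: {5,11} | {8,10} | {2} | {7} | {9} | {1} | {4} | {3} — 8 equivalence classes.

8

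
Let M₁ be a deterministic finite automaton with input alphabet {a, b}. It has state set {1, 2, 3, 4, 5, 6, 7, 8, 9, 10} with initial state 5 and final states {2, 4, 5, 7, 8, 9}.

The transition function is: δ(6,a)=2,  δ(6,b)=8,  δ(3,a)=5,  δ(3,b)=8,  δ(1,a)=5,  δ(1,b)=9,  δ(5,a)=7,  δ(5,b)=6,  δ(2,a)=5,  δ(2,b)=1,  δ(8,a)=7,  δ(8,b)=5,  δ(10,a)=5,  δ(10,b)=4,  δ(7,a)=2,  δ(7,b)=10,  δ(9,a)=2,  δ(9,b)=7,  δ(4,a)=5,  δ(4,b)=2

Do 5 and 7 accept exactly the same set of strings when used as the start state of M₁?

First remove the unreachable states {3}; 9 states remain.
P0 = {2,4,5,7,8,9} | {1,6,10}.
Split {2,4,5,7,8,9} by δ(·,b) → {2,5,7} and {4,8,9}.
The partition is now stable with 3 blocks: {2,5,7} | {1,6,10} | {4,8,9}.
5 and 7 lie in the same block of the stable partition, so they are equivalent — no string distinguishes them.

Yes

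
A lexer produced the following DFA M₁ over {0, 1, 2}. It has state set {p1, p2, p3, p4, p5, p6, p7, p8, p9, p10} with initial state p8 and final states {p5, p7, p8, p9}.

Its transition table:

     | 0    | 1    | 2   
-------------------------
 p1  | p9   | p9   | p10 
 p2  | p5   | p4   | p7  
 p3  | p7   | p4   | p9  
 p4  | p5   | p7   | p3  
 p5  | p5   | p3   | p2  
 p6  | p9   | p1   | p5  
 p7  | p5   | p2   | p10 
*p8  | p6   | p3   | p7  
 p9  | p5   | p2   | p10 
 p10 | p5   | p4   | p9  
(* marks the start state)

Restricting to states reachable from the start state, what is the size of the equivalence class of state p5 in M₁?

3

Every state is reachable, so we keep all 10.
Start with accepting vs non-accepting: {p5,p7,p8,p9} | {p1,p2,p3,p4,p6,p10}.
Refine {p5,p7,p8,p9} on symbol 0: members go to different blocks, giving {p5,p7,p9} and {p8}.
Split {p1,p2,p3,p4,p6,p10} by δ(·,1) → {p2,p3,p6,p10} and {p1,p4}.
No further refinement is possible. Final partition (4 blocks): {p5,p7,p9} | {p2,p3,p6,p10} | {p8} | {p1,p4}.
State p5 belongs to the block {p5,p7,p9}, which has 3 states.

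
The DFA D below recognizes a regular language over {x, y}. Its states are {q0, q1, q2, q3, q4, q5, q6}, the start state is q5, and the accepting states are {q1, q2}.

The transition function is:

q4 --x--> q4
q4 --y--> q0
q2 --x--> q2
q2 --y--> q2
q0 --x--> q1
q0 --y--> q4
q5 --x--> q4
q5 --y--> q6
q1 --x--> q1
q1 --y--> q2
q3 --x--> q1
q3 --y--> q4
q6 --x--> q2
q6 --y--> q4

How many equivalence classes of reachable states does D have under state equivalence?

3

Reachable states from the start: {q0,q1,q2,q4,q5,q6}. Unreachable: {q3} — drop them.
Start with accepting vs non-accepting: {q1,q2} | {q0,q4,q5,q6}.
Split {q0,q4,q5,q6} by δ(·,x) → {q0,q6} and {q4,q5}.
No further refinement is possible. Final partition (3 blocks): {q1,q2} | {q0,q6} | {q4,q5}.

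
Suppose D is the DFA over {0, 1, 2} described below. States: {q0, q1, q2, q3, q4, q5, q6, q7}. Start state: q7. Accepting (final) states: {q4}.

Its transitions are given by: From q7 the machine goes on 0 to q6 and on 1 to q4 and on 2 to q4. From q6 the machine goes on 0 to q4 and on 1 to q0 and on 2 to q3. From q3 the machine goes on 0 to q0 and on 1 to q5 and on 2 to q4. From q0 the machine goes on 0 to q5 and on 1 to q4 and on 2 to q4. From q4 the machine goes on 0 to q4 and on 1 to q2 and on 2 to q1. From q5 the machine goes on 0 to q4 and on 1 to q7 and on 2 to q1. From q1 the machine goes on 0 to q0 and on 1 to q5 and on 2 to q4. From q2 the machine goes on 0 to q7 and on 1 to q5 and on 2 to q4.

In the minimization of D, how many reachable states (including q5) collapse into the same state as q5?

2

P0 = {q4} | {q0,q1,q2,q3,q5,q6,q7}.
Refine {q0,q1,q2,q3,q5,q6,q7} on symbol 0: members go to different blocks, giving {q0,q1,q2,q3,q7} and {q5,q6}.
On input 0, block {q0,q1,q2,q3,q7} splits into {q1,q2,q3} and {q0,q7}.
The partition is now stable with 4 blocks: {q4} | {q1,q2,q3} | {q5,q6} | {q0,q7}.
State q5 belongs to the block {q5,q6}, which has 2 states.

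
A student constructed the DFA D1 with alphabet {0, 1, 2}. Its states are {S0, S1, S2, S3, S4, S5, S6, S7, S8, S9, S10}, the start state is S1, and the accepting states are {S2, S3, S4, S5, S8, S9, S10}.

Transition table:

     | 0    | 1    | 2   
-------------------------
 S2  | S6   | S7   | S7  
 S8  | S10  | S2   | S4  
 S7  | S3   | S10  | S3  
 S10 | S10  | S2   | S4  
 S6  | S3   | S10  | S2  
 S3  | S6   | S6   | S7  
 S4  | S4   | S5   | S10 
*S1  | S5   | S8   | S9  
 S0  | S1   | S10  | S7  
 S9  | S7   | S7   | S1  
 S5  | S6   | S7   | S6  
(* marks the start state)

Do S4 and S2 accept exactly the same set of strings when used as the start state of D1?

States {S0} cannot be reached from the start state, so discard them.
Initial partition by acceptance: {S2,S3,S4,S5,S8,S9,S10} | {S1,S6,S7}.
Split {S2,S3,S4,S5,S8,S9,S10} by δ(·,0) → {S2,S3,S5,S9} and {S4,S8,S10}.
Stable partition: {S2,S3,S5,S9} | {S1,S6,S7} | {S4,S8,S10} — 3 equivalence classes.
S4 and S2 end up in different blocks, so they are distinguishable. For instance, the string '0' is accepted from only S4.

No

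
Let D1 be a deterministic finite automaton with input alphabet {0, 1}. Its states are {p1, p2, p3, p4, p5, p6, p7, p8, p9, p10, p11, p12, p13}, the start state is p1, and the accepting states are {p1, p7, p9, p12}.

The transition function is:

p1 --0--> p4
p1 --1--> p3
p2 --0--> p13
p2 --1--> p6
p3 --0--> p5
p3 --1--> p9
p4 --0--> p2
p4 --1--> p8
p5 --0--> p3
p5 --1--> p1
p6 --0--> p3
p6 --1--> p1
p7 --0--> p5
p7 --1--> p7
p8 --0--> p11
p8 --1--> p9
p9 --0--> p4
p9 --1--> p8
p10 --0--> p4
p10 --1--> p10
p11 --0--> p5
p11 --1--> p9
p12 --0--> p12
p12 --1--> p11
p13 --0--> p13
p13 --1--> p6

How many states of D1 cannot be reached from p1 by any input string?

3

Starting at p1 and following transitions, the reachable set is {p1, p2, p3, p4, p5, p6, p8, p9, p11, p13}. That leaves p7, p10, p12 unreachable — 3 in total.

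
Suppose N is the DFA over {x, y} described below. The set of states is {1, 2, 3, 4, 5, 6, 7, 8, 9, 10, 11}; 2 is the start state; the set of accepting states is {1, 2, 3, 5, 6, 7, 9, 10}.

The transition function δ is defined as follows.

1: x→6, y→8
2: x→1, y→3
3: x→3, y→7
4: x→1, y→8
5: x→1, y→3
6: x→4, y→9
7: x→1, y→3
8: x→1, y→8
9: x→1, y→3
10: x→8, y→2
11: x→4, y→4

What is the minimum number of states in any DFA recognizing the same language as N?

First remove the unreachable states {5,10,11}; 8 states remain.
Start with accepting vs non-accepting: {1,2,3,6,7,9} | {4,8}.
Refine {1,2,3,6,7,9} on symbol x: members go to different blocks, giving {1,2,3,7,9} and {6}.
On input x, block {1,2,3,7,9} splits into {2,3,7,9} and {1}.
Split {2,3,7,9} by δ(·,x) → {2,7,9} and {3}.
The partition is now stable with 5 blocks: {2,7,9} | {4,8} | {6} | {1} | {3}.

5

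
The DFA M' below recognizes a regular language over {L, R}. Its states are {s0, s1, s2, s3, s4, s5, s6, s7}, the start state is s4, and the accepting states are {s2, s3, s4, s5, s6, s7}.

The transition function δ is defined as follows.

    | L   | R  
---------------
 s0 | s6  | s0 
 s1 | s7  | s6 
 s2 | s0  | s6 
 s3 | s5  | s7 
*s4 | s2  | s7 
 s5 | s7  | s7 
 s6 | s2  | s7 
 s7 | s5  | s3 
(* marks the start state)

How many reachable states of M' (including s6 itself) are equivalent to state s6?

2

First remove the unreachable states {s1}; 7 states remain.
P0 = {s2,s3,s4,s5,s6,s7} | {s0}.
On input L, block {s2,s3,s4,s5,s6,s7} splits into {s3,s4,s5,s6,s7} and {s2}.
On input L, block {s3,s4,s5,s6,s7} splits into {s3,s5,s7} and {s4,s6}.
Stable partition: {s3,s5,s7} | {s0} | {s2} | {s4,s6} — 4 equivalence classes.
The equivalence class containing s6 is {s4,s6}, of size 2.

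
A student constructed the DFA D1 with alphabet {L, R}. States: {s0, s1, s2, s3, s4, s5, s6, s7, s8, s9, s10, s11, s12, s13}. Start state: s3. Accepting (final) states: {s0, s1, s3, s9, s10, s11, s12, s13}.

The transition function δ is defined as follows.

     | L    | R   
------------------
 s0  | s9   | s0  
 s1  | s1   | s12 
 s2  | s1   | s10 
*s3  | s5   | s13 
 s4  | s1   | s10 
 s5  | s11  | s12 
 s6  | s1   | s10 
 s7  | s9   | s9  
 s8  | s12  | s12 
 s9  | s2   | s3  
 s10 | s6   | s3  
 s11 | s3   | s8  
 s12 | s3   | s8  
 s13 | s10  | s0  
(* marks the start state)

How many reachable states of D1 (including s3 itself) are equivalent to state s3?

1

Reachable states from the start: {s0,s1,s2,s3,s5,s6,s8,s9,s10,s11,s12,s13}. Unreachable: {s4,s7} — drop them.
Start with accepting vs non-accepting: {s0,s1,s3,s9,s10,s11,s12,s13} | {s2,s5,s6,s8}.
On input L, block {s0,s1,s3,s9,s10,s11,s12,s13} splits into {s0,s1,s11,s12,s13} and {s3,s9,s10}.
On input L, block {s0,s1,s11,s12,s13} splits into {s0,s11,s12,s13} and {s1}.
Split {s0,s11,s12,s13} by δ(·,R) → {s0,s13} and {s11,s12}.
Split {s2,s5,s6,s8} by δ(·,L) → {s2,s6} and {s5,s8}.
Split {s3,s9,s10} by δ(·,L) → {s9,s10} and {s3}.
No further refinement is possible. Final partition (7 blocks): {s0,s13} | {s2,s6} | {s9,s10} | {s1} | {s11,s12} | {s5,s8} | {s3}.
The equivalence class containing s3 is {s3}, of size 1.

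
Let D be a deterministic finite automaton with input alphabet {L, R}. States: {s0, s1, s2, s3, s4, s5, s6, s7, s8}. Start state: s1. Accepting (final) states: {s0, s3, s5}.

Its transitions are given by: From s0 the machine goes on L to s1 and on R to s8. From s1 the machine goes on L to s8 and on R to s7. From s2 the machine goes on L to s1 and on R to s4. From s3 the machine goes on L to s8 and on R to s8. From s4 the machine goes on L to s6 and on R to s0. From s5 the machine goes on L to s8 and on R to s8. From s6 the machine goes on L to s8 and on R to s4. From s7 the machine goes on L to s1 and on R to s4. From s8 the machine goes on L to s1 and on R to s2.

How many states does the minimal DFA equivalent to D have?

4

States {s3,s5} cannot be reached from the start state, so discard them.
P0 = {s0} | {s1,s2,s4,s6,s7,s8}.
Refine {s1,s2,s4,s6,s7,s8} on symbol R: members go to different blocks, giving {s1,s2,s6,s7,s8} and {s4}.
Split {s1,s2,s6,s7,s8} by δ(·,R) → {s2,s6,s7} and {s1,s8}.
The partition is now stable with 4 blocks: {s0} | {s2,s6,s7} | {s4} | {s1,s8}.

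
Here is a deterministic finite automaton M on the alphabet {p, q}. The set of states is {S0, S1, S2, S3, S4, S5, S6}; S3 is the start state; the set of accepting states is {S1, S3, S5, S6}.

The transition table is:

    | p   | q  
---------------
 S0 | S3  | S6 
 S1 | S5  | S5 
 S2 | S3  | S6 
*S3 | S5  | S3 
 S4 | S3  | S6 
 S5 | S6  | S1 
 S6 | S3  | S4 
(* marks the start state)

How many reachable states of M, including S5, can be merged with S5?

Reachable states from the start: {S1,S3,S4,S5,S6}. Unreachable: {S0,S2} — drop them.
Initial partition by acceptance: {S1,S3,S5,S6} | {S4}.
Split {S1,S3,S5,S6} by δ(·,q) → {S1,S3,S5} and {S6}.
Split {S1,S3,S5} by δ(·,p) → {S1,S3} and {S5}.
On input q, block {S1,S3} splits into {S1} and {S3}.
No further refinement is possible. Final partition (5 blocks): {S1} | {S4} | {S6} | {S5} | {S3}.
State S5 belongs to the block {S5}, which has 1 states.

1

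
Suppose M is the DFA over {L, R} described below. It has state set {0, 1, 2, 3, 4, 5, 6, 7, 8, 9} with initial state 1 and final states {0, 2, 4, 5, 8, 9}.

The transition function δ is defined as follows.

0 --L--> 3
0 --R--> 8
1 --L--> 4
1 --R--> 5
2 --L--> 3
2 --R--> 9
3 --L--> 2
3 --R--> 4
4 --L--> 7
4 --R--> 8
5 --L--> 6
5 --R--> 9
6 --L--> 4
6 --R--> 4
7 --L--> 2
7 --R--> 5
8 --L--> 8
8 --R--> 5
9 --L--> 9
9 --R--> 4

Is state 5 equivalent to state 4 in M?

Yes

First remove the unreachable states {0}; 9 states remain.
P0 = {2,4,5,8,9} | {1,3,6,7}.
On input L, block {2,4,5,8,9} splits into {2,4,5} and {8,9}.
The partition is now stable with 3 blocks: {2,4,5} | {1,3,6,7} | {8,9}.
5 and 4 lie in the same block of the stable partition, so they are equivalent — no string distinguishes them.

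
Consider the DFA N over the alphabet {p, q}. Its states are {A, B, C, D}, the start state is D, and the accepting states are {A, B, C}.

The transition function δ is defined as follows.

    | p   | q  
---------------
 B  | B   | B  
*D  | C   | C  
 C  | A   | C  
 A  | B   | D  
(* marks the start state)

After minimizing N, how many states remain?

4

Initial partition by acceptance: {A,B,C} | {D}.
Split {A,B,C} by δ(·,q) → {B,C} and {A}.
Refine {B,C} on symbol p: members go to different blocks, giving {B} and {C}.
No further refinement is possible. Final partition (4 blocks): {B} | {D} | {A} | {C}.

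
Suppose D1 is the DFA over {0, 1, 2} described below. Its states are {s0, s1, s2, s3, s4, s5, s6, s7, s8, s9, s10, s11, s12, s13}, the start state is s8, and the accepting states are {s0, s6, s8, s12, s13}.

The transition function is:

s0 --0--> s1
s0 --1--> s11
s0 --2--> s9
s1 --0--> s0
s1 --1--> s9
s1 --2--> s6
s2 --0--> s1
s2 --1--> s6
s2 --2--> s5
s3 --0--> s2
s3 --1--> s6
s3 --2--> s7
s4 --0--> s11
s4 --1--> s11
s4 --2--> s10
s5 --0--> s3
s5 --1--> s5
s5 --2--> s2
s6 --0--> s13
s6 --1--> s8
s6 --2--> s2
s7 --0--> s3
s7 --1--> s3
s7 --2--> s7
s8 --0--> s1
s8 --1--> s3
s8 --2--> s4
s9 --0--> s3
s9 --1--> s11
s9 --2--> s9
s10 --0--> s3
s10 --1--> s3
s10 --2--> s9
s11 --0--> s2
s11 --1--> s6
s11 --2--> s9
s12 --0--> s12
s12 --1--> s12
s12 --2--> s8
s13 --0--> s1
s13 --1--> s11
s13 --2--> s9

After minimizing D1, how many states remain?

First remove the unreachable states {s12}; 13 states remain.
Start with accepting vs non-accepting: {s0,s6,s8,s13} | {s1,s2,s3,s4,s5,s7,s9,s10,s11}.
Split {s0,s6,s8,s13} by δ(·,0) → {s0,s8,s13} and {s6}.
Refine {s1,s2,s3,s4,s5,s7,s9,s10,s11} on symbol 0: members go to different blocks, giving {s2,s3,s4,s5,s7,s9,s10,s11} and {s1}.
Split {s2,s3,s4,s5,s7,s9,s10,s11} by δ(·,0) → {s3,s4,s5,s7,s9,s10,s11} and {s2}.
Split {s3,s4,s5,s7,s9,s10,s11} by δ(·,0) → {s4,s5,s7,s9,s10} and {s3,s11}.
On input 1, block {s4,s5,s7,s9,s10} splits into {s4,s7,s9,s10} and {s5}.
Stable partition: {s0,s8,s13} | {s4,s7,s9,s10} | {s6} | {s1} | {s2} | {s3,s11} | {s5} — 7 equivalence classes.

7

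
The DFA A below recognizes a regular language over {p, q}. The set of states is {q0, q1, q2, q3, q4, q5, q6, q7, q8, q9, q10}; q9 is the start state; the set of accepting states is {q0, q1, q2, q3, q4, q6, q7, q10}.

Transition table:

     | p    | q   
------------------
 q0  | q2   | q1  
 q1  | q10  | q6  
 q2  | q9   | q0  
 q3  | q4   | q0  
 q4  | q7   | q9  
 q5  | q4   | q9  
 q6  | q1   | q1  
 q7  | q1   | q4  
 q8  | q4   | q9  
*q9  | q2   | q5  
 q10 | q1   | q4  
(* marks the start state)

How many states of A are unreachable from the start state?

BFS from q9 reaches {q0, q1, q2, q4, q5, q6, q7, q9, q10}; the 2 state(s) q3, q8 are never visited.

2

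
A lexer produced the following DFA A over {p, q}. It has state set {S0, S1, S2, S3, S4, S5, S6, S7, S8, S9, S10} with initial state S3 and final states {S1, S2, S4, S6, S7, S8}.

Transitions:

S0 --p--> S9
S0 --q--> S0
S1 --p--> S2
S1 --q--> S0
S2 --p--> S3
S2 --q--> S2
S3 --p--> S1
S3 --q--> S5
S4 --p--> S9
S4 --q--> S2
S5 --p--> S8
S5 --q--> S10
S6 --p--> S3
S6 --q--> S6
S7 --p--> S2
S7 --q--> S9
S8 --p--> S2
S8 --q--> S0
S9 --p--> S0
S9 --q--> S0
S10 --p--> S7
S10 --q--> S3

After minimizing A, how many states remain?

States {S4,S6} cannot be reached from the start state, so discard them.
Initial partition by acceptance: {S1,S2,S7,S8} | {S0,S3,S5,S9,S10}.
Split {S1,S2,S7,S8} by δ(·,p) → {S1,S7,S8} and {S2}.
On input p, block {S0,S3,S5,S9,S10} splits into {S3,S5,S10} and {S0,S9}.
Stable partition: {S1,S7,S8} | {S3,S5,S10} | {S2} | {S0,S9} — 4 equivalence classes.

4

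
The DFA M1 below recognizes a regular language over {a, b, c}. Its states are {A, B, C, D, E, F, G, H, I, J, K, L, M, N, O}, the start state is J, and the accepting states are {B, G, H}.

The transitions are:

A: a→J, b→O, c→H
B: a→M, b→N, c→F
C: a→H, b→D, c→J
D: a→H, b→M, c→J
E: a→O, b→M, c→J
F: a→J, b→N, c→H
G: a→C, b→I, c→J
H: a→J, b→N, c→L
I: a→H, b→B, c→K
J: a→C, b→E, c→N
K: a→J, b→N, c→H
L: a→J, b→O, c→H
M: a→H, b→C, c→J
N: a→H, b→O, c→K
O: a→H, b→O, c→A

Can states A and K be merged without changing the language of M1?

Yes

Reachable states from the start: {A,C,D,E,H,J,K,L,M,N,O}. Unreachable: {B,F,G,I} — drop them.
P0 = {H} | {A,C,D,E,J,K,L,M,N,O}.
Split {A,C,D,E,J,K,L,M,N,O} by δ(·,a) → {A,E,J,K,L} and {C,D,M,N,O}.
Split {A,E,J,K,L} by δ(·,a) → {A,K,L} and {E,J}.
Split {C,D,M,N,O} by δ(·,c) → {C,D,M} and {N,O}.
Refine {E,J} on symbol a: members go to different blocks, giving {E} and {J}.
Stable partition: {H} | {A,K,L} | {C,D,M} | {E} | {N,O} | {J} — 6 equivalence classes.
A and K lie in the same block of the stable partition, so they are equivalent — no string distinguishes them.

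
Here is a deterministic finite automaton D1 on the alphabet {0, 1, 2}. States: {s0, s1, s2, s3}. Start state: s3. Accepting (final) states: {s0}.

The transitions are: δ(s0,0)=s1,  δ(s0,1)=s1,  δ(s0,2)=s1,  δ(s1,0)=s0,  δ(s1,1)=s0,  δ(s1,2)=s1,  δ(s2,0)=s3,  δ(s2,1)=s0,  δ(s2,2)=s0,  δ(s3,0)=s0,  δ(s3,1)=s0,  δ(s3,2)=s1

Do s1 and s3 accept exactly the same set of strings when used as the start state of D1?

Yes

First remove the unreachable states {s2}; 3 states remain.
Initial partition by acceptance: {s0} | {s1,s3}.
No further refinement is possible. Final partition (2 blocks): {s0} | {s1,s3}.
s1 and s3 lie in the same block of the stable partition, so they are equivalent — no string distinguishes them.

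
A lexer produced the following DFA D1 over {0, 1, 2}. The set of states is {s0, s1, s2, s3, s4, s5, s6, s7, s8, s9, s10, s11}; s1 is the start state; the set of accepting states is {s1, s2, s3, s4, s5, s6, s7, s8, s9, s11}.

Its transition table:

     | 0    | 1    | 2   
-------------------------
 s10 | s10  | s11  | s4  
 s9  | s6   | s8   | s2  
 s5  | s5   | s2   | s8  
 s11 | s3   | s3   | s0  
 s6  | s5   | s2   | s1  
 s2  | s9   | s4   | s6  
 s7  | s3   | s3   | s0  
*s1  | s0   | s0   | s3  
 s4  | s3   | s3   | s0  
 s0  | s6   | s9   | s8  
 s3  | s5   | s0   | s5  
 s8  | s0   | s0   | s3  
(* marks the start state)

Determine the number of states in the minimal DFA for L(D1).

7

Reachable states from the start: {s0,s1,s2,s3,s4,s5,s6,s8,s9}. Unreachable: {s7,s10,s11} — drop them.
Initial partition by acceptance: {s1,s2,s3,s4,s5,s6,s8,s9} | {s0}.
Split {s1,s2,s3,s4,s5,s6,s8,s9} by δ(·,0) → {s2,s3,s4,s5,s6,s9} and {s1,s8}.
On input 1, block {s2,s3,s4,s5,s6,s9} splits into {s2,s4,s5,s6} and {s3} and {s9}.
Split {s2,s4,s5,s6} by δ(·,0) → {s5,s6} and {s2} and {s4}.
The partition is now stable with 7 blocks: {s5,s6} | {s0} | {s1,s8} | {s3} | {s9} | {s2} | {s4}.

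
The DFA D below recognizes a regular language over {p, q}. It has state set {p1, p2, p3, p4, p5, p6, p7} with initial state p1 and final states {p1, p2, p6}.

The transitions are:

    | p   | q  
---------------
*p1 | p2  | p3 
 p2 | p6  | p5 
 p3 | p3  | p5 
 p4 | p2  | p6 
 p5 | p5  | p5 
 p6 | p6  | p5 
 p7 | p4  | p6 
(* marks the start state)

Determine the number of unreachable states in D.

2

BFS from p1 reaches {p1, p2, p3, p5, p6}; the 2 state(s) p4, p7 are never visited.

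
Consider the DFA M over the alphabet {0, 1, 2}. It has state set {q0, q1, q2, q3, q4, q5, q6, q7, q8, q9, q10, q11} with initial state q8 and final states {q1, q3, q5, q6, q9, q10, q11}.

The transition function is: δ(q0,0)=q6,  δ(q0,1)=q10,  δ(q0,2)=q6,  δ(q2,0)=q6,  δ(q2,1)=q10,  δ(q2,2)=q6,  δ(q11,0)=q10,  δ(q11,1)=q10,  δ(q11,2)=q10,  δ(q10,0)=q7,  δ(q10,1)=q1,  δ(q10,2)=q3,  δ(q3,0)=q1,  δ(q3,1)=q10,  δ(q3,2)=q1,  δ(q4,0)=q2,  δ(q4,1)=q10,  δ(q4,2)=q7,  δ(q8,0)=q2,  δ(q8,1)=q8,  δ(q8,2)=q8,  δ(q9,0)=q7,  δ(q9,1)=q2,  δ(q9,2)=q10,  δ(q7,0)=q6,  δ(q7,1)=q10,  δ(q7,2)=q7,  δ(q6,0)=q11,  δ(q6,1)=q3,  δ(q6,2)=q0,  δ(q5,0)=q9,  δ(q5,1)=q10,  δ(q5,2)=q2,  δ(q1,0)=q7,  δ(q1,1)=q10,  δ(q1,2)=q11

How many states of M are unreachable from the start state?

3

No path from q8 leads to q4, q5, q9; the other 9 states are all reachable.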